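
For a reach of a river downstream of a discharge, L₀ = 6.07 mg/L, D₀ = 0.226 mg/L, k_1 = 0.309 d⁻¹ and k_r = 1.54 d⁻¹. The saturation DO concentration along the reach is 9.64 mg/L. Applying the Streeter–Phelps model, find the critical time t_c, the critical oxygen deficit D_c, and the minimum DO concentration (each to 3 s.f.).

t_c ≈ 1.17 d; D_c ≈ 0.847 mg/L; min DO ≈ 8.79 mg/L

At the critical point dD/dt = 0, so k_1 L₀ e^(−k_1 t) = k_r D. Substituting D(t) from the Streeter–Phelps equation and solving for t gives
t_c = ln[(k_r/k_1)(1 − D₀(k_r−k_1)/(k_1 L₀))] / (k_r−k_1).
Here k_r−k_1 = 1.231 d⁻¹ and 1 − D₀(k_r−k_1)/(k_1 L₀) = 1 − 0.226×1.231/(0.309×6.07) = 0.8517, so
t_c = ln(4.984 × 0.8517) / 1.231 = 1.446 / 1.231 = 1.174 d.
L(t_c) = L₀ e^(−k_1 t_c) = 6.07 × 0.6957 = 4.223 mg/L, and at the critical point k_r D_c = k_1 L, so D_c = (0.309/1.54) × 4.223 = 0.8473 mg/L.
Minimum DO = C_s − D_c = 9.64 − 0.8473 = 8.793 mg/L.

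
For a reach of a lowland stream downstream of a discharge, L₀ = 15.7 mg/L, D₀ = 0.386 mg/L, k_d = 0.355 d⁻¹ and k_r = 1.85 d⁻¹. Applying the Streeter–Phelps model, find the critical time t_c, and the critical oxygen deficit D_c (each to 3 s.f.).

t_c = [1/(k_r−k_d)] ln[(k_r/k_d)(1 − D₀(k_r−k_d)/(k_d L₀))]
= [1/(1.85−0.355)] ln[(1.85/0.355)(1 − 0.386×1.495/(0.355×15.7))]
= (1/1.495) ln[5.211 × 0.8965] = 0.6689 × ln(4.672) = 0.6689 × 1.542 = 1.031 d.
L(t_c) = L₀ e^(−k_d t_c) = 15.7 × 0.6935 = 10.89 mg/L, and at the critical point k_r D_c = k_d L, so D_c = (0.355/1.85) × 10.89 = 2.089 mg/L.

t_c ≈ 1.03 d; D_c ≈ 2.09 mg/L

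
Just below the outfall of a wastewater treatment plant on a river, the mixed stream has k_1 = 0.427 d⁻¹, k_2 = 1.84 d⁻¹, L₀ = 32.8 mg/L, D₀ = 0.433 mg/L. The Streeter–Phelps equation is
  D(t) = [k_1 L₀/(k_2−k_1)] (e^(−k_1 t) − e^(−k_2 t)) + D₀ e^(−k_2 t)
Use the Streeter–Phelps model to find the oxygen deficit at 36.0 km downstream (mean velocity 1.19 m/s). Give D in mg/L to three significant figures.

D ≈ 3.56 mg/L

Travel time t = x/v = 36.0 km / (1.19 m/s) = 36000 m / 1.19 m/s = 30250 s = 0.3501 d.
k_1 L₀/(k_2−k_1) = 0.427×32.8/(1.84−0.427) = 14.01/1.413 = 9.912 mg/L.
e^(−k_1 t) = e^(−0.427×0.3501) = 0.8611; e^(−k_2 t) = e^(−1.84×0.3501) = 0.5251.
D = 9.912 × (0.8611 − 0.5251) + 0.433 × 0.5251 = 3.331 + 0.2273 = 3.559 mg/L.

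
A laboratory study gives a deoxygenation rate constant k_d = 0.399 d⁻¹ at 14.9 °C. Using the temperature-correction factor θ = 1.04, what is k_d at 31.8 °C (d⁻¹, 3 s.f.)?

k_d(T₂) = k_d(T₁) · θ^(T₂−T₁) = 0.399 × 1.04^(31.8−14.9)
= 0.399 × 1.04^16.9 = 0.399 × 1.940 = 0.7742 d⁻¹.

k_d ≈ 0.774 d⁻¹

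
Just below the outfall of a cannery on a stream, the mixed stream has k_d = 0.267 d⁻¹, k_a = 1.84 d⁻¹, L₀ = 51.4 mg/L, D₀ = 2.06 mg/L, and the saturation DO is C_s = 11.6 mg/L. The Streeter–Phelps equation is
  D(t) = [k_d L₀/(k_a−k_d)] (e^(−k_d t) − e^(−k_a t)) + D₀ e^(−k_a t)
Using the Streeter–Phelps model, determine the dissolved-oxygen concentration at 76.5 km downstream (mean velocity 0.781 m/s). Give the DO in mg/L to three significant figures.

DO ≈ 5.98 mg/L

Travel time t = x/v = 76.5 km / (0.781 m/s) = 76500 m / 0.781 m/s = 97950 s = 1.134 d.
k_d L₀/(k_a−k_d) = 0.267×51.4/(1.84−0.267) = 13.72/1.573 = 8.725 mg/L.
e^(−k_d t) = e^(−0.267×1.134) = 0.7388; e^(−k_a t) = e^(−1.84×1.134) = 0.1242.
D = 8.725 × (0.7388 − 0.1242) + 2.06 × 0.1242 = 5.362 + 0.2558 = 5.618 mg/L.
DO = C_s − D = 11.6 − 5.618 = 5.982 mg/L.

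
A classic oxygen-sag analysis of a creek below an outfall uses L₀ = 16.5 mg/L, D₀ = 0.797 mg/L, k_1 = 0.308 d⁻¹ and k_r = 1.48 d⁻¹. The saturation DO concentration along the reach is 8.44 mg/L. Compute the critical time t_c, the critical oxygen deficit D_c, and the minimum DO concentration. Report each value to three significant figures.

t_c ≈ 1.17 d; D_c ≈ 2.40 mg/L; min DO ≈ 6.04 mg/L

With k_r/k_1 = 4.805 and 1 − D₀(k_r−k_1)/(k_1 L₀) = 0.8162,
t_c = ln(4.805 × 0.8162) / (1.48 − 0.308) = ln(3.922) / 1.172 = 1.367/1.172 = 1.166 d.
L(t_c) = L₀ e^(−k_1 t_c) = 16.5 × 0.6983 = 11.52 mg/L, and at the critical point k_r D_c = k_1 L, so D_c = (0.308/1.48) × 11.52 = 2.398 mg/L.
Minimum DO = C_s − D_c = 8.44 − 2.398 = 6.042 mg/L.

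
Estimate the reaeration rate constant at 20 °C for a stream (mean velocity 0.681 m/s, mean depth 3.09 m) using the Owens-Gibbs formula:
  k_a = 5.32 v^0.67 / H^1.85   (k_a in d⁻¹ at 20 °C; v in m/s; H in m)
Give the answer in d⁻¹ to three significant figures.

k_a = 5.32 × 0.681^0.67 / 3.09^1.85 = 5.32 × 0.7731 / 8.062 = 0.5101 d⁻¹.

k_a ≈ 0.510 d⁻¹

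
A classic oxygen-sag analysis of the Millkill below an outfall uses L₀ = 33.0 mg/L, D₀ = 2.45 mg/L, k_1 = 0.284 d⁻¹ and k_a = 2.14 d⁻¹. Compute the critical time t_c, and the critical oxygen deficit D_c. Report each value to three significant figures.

With k_a/k_1 = 7.535 and 1 − D₀(k_a−k_1)/(k_1 L₀) = 0.5148,
t_c = ln(7.535 × 0.5148) / (2.14 − 0.284) = ln(3.879) / 1.856 = 1.356/1.856 = 0.7304 d.
D_c = (k_1/k_a) L₀ e^(−k_1 t_c) = (0.284/2.14) × 33.0 × e^(−0.284×0.7304) = 0.1327 × 33.0 × 0.8127 = 3.559 mg/L.

t_c ≈ 0.730 d; D_c ≈ 3.56 mg/L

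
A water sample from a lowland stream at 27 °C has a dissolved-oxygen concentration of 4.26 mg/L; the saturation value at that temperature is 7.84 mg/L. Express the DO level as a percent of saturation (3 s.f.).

54.3 % saturation

% saturation = C/C_s × 100 = 4.26/7.84 × 100 = 54.3 %.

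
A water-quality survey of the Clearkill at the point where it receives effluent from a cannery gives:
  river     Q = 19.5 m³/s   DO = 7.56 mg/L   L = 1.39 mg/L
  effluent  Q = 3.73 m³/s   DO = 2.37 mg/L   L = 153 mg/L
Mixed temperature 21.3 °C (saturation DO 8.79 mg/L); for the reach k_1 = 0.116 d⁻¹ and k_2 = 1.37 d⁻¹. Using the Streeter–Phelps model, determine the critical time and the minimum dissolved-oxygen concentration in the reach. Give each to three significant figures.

Mixed DO = (19.5×7.56 + 3.73×2.37)/(19.5+3.73) = 156.3/23.23 = 6.727 mg/L.
Mixed L₀ = (19.5×1.39 + 3.73×153)/(23.23) = 597.8/23.23 = 25.73 mg/L.
Initial deficit D₀ = C_s − DO₀ = 8.79 − 6.727 = 2.063 mg/L.
t_c = (1/1.254) ln[(1.37/0.116)(1 − 2.063×1.254/(0.116×25.73))] = 0.7974 × ln(1.573) = 0.3614 d.
D_c = (0.116/1.37) × 25.73 × e^(−0.116×0.3614) = 0.08467 × 25.73 × 0.9589 = 2.089 mg/L.
Minimum DO = 8.79 − 2.089 = 6.701 mg/L.

t_c ≈ 0.361 d; minimum DO ≈ 6.70 mg/L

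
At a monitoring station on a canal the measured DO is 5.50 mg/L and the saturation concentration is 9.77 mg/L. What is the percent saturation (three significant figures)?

56.3 % saturation

% saturation = C/C_s × 100 = 5.50/9.77 × 100 = 56.3 %.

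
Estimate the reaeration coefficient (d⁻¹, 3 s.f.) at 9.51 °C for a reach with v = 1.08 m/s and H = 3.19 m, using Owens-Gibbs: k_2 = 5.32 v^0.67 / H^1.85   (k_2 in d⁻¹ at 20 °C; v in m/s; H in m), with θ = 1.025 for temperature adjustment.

k_2 ≈ 0.506 d⁻¹

k_2(20) = 5.32 × 1.08^0.67 / 3.19^1.85 = 5.32 × 1.053 / 8.551 = 0.6551 d⁻¹.
k_2(9.51) = 0.6551 × 1.025^(9.51−20) = 0.6551 × 0.7718 = 0.5056 d⁻¹.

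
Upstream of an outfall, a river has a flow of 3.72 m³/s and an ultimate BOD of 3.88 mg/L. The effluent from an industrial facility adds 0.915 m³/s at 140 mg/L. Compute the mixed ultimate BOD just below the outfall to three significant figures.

Flow-weighted mixing: C = (Q_r C_r + Q_w C_w)/(Q_r + Q_w)
= (3.72×3.88 + 0.915×140)/(3.72 + 0.915) = 142.5/4.635 = 30.75 mg/L.

30.8 mg/L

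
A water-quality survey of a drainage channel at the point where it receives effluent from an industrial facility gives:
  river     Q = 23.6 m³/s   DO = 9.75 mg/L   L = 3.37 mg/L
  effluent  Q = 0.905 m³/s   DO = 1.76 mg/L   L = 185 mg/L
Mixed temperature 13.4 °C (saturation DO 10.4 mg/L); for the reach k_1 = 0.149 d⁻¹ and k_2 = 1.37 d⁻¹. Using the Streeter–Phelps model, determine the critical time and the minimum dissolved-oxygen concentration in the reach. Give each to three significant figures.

t_c ≈ 0.619 d; minimum DO ≈ 9.40 mg/L

Mixed DO = (23.6×9.75 + 0.905×1.76)/(23.6+0.905) = 231.7/24.51 = 9.455 mg/L.
Mixed L₀ = (23.6×3.37 + 0.905×185)/(24.51) = 247.0/24.51 = 10.08 mg/L.
Initial deficit D₀ = C_s − DO₀ = 10.4 − 9.455 = 0.9451 mg/L.
t_c = (1/1.221) ln[(1.37/0.149)(1 − 0.9451×1.221/(0.149×10.08))] = 0.8190 × ln(2.129) = 0.6188 d.
D_c = (0.149/1.37) × 10.08 × e^(−0.149×0.6188) = 0.1088 × 10.08 × 0.9119 = 0.9995 mg/L.
Minimum DO = 10.4 − 0.9995 = 9.400 mg/L.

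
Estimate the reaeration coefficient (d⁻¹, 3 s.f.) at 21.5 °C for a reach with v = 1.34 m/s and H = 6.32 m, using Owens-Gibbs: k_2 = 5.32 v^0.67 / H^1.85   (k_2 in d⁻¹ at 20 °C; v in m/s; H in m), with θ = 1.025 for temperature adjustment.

k_2(20) = 5.32 × 1.34^0.67 / 6.32^1.85 = 5.32 × 1.217 / 30.29 = 0.2137 d⁻¹.
k_2(21.5) = 0.2137 × 1.025^(21.5−20) = 0.2137 × 1.038 = 0.2217 d⁻¹.

k_2 ≈ 0.222 d⁻¹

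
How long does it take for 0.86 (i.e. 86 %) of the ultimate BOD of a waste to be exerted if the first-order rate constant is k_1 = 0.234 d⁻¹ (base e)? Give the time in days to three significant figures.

y/L₀ = 1 − e^(−k_1 t) = 0.86 ⇒ e^(−k_1 t) = 0.140
t = −ln(0.140) / 0.234 = 1.966 / 0.234 = 8.402 d.

t ≈ 8.40 d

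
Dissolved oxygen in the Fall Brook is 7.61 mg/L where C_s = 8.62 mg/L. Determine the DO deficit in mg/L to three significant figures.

D ≈ 1.01 mg/L

D = C_s − C = 8.62 − 7.61 = 1.01 mg/L.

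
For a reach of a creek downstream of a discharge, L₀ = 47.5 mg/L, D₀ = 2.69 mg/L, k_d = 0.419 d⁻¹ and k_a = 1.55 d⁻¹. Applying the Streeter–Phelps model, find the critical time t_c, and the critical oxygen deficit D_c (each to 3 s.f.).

At the critical point dD/dt = 0, so k_d L₀ e^(−k_d t) = k_a D. Substituting D(t) from the Streeter–Phelps equation and solving for t gives
t_c = ln[(k_a/k_d)(1 − D₀(k_a−k_d)/(k_d L₀))] / (k_a−k_d).
Here k_a−k_d = 1.131 d⁻¹ and 1 − D₀(k_a−k_d)/(k_d L₀) = 1 − 2.69×1.131/(0.419×47.5) = 0.8471, so
t_c = ln(3.699 × 0.8471) / 1.131 = 1.142 / 1.131 = 1.010 d.
D_c = (k_d/k_a) L₀ e^(−k_d t_c) = (0.419/1.55) × 47.5 × e^(−0.419×1.010) = 0.2703 × 47.5 × 0.6550 = 8.410 mg/L.

t_c ≈ 1.01 d; D_c ≈ 8.41 mg/L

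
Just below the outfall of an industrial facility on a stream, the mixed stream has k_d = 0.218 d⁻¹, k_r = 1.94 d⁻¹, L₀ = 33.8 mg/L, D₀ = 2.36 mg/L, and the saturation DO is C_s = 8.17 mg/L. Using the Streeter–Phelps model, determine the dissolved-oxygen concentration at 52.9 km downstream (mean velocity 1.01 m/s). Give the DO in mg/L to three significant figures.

Travel time t = x/v = 52.9 km / (1.01 m/s) = 52900 m / 1.01 m/s = 52380 s = 0.6062 d.
k_d L₀/(k_r−k_d) = 0.218×33.8/(1.94−0.218) = 7.368/1.722 = 4.279 mg/L.
e^(−k_d t) = e^(−0.218×0.6062) = 0.8762; e^(−k_r t) = e^(−1.94×0.6062) = 0.3085.
D = 4.279 × (0.8762 − 0.3085) + 2.36 × 0.3085 = 2.429 + 0.7281 = 3.157 mg/L.
DO = C_s − D = 8.17 − 3.157 = 5.013 mg/L.

DO ≈ 5.01 mg/L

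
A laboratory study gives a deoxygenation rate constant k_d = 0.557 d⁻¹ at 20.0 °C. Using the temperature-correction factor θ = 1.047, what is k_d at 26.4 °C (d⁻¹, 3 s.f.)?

k_d(T₂) = k_d(T₁) · θ^(T₂−T₁) = 0.557 × 1.047^(26.4−20.0)
= 0.557 × 1.047^6.40 = 0.557 × 1.342 = 0.7473 d⁻¹.

k_d ≈ 0.747 d⁻¹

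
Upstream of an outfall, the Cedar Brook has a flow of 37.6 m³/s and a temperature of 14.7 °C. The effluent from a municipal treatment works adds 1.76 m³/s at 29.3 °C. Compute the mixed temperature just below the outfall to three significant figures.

Flow-weighted mixing: C = (Q_r C_r + Q_w C_w)/(Q_r + Q_w)
= (37.6×14.7 + 1.76×29.3)/(37.6 + 1.76) = 604.3/39.36 = 15.35 °C.

15.4 °C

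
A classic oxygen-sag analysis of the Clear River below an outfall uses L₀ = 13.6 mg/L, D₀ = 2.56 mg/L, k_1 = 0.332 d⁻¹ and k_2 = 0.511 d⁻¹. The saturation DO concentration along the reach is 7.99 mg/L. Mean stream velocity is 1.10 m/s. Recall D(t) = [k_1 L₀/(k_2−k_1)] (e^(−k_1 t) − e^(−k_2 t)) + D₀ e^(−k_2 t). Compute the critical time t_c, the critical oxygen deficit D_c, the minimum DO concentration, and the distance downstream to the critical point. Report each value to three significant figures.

t_c = [1/(k_2−k_1)] ln[(k_2/k_1)(1 − D₀(k_2−k_1)/(k_1 L₀))]
= [1/(0.511−0.332)] ln[(0.511/0.332)(1 − 2.56×0.1790/(0.332×13.6))]
= (1/0.1790) ln[1.539 × 0.8985] = 5.587 × ln(1.383) = 5.587 × 0.3242 = 1.811 d.
L(t_c) = L₀ e^(−k_1 t_c) = 13.6 × 0.5481 = 7.454 mg/L, and at the critical point k_2 D_c = k_1 L, so D_c = (0.332/0.511) × 7.454 = 4.843 mg/L.
Minimum DO = C_s − D_c = 7.99 − 4.843 = 3.147 mg/L.
x_c = v t_c = 1.10 m/s × 1.811 d × 86400 s/d = 172100 m ≈ 172 km.

t_c ≈ 1.81 d; D_c ≈ 4.84 mg/L; min DO ≈ 3.15 mg/L; x_c ≈ 172 km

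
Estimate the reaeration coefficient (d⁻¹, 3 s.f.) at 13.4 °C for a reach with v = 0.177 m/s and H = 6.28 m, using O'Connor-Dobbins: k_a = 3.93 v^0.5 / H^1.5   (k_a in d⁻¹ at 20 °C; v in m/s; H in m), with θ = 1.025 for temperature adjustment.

k_a(20) = 3.93 × 0.177^0.5 / 6.28^1.5 = 3.93 × 0.4207 / 15.74 = 0.1051 d⁻¹.
k_a(13.4) = 0.1051 × 1.025^(13.4−20) = 0.1051 × 0.8496 = 0.08926 d⁻¹.

k_a ≈ 0.0893 d⁻¹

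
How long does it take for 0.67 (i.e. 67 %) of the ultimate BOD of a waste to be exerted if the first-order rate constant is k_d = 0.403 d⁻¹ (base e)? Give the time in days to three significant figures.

t ≈ 2.75 d

y/L₀ = 1 − e^(−k_d t) = 0.67 ⇒ e^(−k_d t) = 0.330
t = −ln(0.330) / 0.403 = 1.109 / 0.403 = 2.751 d.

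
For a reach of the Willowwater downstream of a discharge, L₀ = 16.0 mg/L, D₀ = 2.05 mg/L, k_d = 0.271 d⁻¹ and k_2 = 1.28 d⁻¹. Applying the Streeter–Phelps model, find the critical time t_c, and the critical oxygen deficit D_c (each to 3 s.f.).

t_c = [1/(k_2−k_d)] ln[(k_2/k_d)(1 − D₀(k_2−k_d)/(k_d L₀))]
= [1/(1.28−0.271)] ln[(1.28/0.271)(1 − 2.05×1.009/(0.271×16.0))]
= (1/1.009) ln[4.723 × 0.5230] = 0.9911 × ln(2.470) = 0.9911 × 0.9042 = 0.8962 d.
D_c = (k_d/k_2) L₀ e^(−k_d t_c) = (0.271/1.28) × 16.0 × e^(−0.271×0.8962) = 0.2117 × 16.0 × 0.7844 = 2.657 mg/L.

t_c ≈ 0.896 d; D_c ≈ 2.66 mg/L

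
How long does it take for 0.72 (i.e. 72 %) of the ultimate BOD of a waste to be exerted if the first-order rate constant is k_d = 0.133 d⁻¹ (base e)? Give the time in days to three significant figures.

t ≈ 9.57 d

y/L₀ = 1 − e^(−k_d t) = 0.72 ⇒ e^(−k_d t) = 0.280
t = −ln(0.280) / 0.133 = 1.273 / 0.133 = 9.571 d.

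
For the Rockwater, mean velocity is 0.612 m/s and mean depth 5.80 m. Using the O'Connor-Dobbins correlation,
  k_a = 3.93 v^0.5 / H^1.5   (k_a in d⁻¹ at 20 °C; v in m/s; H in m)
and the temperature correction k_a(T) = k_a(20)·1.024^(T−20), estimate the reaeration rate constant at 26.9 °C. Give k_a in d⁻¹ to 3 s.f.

k_a(20) = 3.93 × 0.612^0.5 / 5.80^1.5 = 3.93 × 0.7823 / 13.97 = 0.2201 d⁻¹.
k_a(26.9) = 0.2201 × 1.024^(26.9−20) = 0.2201 × 1.178 = 0.2592 d⁻¹.

k_a ≈ 0.259 d⁻¹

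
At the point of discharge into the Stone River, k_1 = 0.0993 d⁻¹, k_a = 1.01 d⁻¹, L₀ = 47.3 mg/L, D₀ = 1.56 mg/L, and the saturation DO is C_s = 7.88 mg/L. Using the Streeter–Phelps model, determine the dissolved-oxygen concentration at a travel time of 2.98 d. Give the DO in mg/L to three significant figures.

DO ≈ 4.22 mg/L

k_1 L₀/(k_a−k_1) = 0.0993×47.3/(1.01−0.0993) = 4.697/0.9107 = 5.157 mg/L.
e^(−k_1 t) = e^(−0.0993×2.980) = 0.7439; e^(−k_a t) = e^(−1.01×2.980) = 0.04930.
D = 5.157 × (0.7439 − 0.04930) + 1.56 × 0.04930 = 3.582 + 0.07691 = 3.659 mg/L.
DO = C_s − D = 7.88 − 3.659 = 4.221 mg/L.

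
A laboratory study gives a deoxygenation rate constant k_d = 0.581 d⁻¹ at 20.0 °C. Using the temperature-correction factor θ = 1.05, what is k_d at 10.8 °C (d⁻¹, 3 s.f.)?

k_d(T₂) = k_d(T₁) · θ^(T₂−T₁) = 0.581 × 1.05^(10.8−20.0)
= 0.581 × 1.05^-9.20 = 0.581 × 0.6383 = 0.3709 d⁻¹.

k_d ≈ 0.371 d⁻¹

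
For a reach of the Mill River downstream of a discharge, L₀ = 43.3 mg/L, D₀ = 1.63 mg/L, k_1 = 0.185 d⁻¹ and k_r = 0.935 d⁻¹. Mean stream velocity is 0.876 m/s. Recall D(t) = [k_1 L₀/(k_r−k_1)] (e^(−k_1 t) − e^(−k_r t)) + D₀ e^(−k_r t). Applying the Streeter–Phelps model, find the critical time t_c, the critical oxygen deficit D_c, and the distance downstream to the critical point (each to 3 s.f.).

t_c ≈ 1.94 d; D_c ≈ 5.98 mg/L; x_c ≈ 147 km

t_c = [1/(k_r−k_1)] ln[(k_r/k_1)(1 − D₀(k_r−k_1)/(k_1 L₀))]
= [1/(0.935−0.185)] ln[(0.935/0.185)(1 − 1.63×0.7500/(0.185×43.3))]
= (1/0.7500) ln[5.054 × 0.8474] = 1.333 × ln(4.283) = 1.333 × 1.455 = 1.939 d.
L(t_c) = L₀ e^(−k_1 t_c) = 43.3 × 0.6985 = 30.25 mg/L, and at the critical point k_r D_c = k_1 L, so D_c = (0.185/0.935) × 30.25 = 5.984 mg/L.
x_c = v t_c = 0.876 m/s × 1.939 d × 86400 s/d = 146800 m ≈ 147 km.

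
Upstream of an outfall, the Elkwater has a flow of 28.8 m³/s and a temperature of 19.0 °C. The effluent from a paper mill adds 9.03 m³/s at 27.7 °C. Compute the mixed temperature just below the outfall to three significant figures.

21.1 °C

Flow-weighted mixing: C = (Q_r C_r + Q_w C_w)/(Q_r + Q_w)
= (28.8×19.0 + 9.03×27.7)/(28.8 + 9.03) = 797.3/37.83 = 21.08 °C.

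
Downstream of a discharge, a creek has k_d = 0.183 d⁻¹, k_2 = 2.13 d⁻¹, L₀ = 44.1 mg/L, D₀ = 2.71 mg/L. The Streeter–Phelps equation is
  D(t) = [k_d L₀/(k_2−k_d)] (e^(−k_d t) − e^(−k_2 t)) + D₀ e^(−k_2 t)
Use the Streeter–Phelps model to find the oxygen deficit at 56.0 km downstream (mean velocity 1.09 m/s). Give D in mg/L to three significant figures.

Travel time t = x/v = 56.0 km / (1.09 m/s) = 56000 m / 1.09 m/s = 51380 s = 0.5946 d.
k_d L₀/(k_2−k_d) = 0.183×44.1/(2.13−0.183) = 8.070/1.947 = 4.145 mg/L.
e^(−k_d t) = e^(−0.183×0.5946) = 0.8969; e^(−k_2 t) = e^(−2.13×0.5946) = 0.2818.
D = 4.145 × (0.8969 − 0.2818) + 2.71 × 0.2818 = 2.550 + 0.7637 = 3.313 mg/L.

D ≈ 3.31 mg/L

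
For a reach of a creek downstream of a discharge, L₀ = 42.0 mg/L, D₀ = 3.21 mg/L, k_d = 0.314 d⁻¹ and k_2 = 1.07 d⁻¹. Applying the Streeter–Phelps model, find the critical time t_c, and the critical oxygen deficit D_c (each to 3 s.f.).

With k_2/k_d = 3.408 and 1 − D₀(k_2−k_d)/(k_d L₀) = 0.8160,
t_c = ln(3.408 × 0.8160) / (1.07 − 0.314) = ln(2.781) / 0.7560 = 1.023/0.7560 = 1.353 d.
L(t_c) = L₀ e^(−k_d t_c) = 42.0 × 0.6539 = 27.46 mg/L, and at the critical point k_2 D_c = k_d L, so D_c = (0.314/1.07) × 27.46 = 8.060 mg/L.

t_c ≈ 1.35 d; D_c ≈ 8.06 mg/L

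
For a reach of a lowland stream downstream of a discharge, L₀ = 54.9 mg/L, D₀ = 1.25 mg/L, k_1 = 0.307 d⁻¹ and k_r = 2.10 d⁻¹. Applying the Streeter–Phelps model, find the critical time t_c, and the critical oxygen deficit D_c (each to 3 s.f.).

At the critical point dD/dt = 0, so k_1 L₀ e^(−k_1 t) = k_r D. Substituting D(t) from the Streeter–Phelps equation and solving for t gives
t_c = ln[(k_r/k_1)(1 − D₀(k_r−k_1)/(k_1 L₀))] / (k_r−k_1).
Here k_r−k_1 = 1.793 d⁻¹ and 1 − D₀(k_r−k_1)/(k_1 L₀) = 1 − 1.25×1.793/(0.307×54.9) = 0.8670, so
t_c = ln(6.840 × 0.8670) / 1.793 = 1.780 / 1.793 = 0.9928 d.
D_c = (k_1/k_r) L₀ e^(−k_1 t_c) = (0.307/2.10) × 54.9 × e^(−0.307×0.9928) = 0.1462 × 54.9 × 0.7373 = 5.917 mg/L.

t_c ≈ 0.993 d; D_c ≈ 5.92 mg/L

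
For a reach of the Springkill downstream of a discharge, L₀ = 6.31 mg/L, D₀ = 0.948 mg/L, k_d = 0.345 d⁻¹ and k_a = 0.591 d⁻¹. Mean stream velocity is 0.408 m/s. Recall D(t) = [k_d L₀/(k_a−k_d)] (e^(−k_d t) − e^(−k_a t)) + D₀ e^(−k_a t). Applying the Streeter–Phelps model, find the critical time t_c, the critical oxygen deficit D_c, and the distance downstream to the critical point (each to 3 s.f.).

t_c = [1/(k_a−k_d)] ln[(k_a/k_d)(1 − D₀(k_a−k_d)/(k_d L₀))]
= [1/(0.591−0.345)] ln[(0.591/0.345)(1 − 0.948×0.2460/(0.345×6.31))]
= (1/0.2460) ln[1.713 × 0.8929] = 4.065 × ln(1.530) = 4.065 × 0.4250 = 1.727 d.
L(t_c) = L₀ e^(−k_d t_c) = 6.31 × 0.5510 = 3.477 mg/L, and at the critical point k_a D_c = k_d L, so D_c = (0.345/0.591) × 3.477 = 2.030 mg/L.
x_c = v t_c = 0.408 m/s × 1.727 d × 86400 s/d = 60900 m ≈ 60.9 km.

t_c ≈ 1.73 d; D_c ≈ 2.03 mg/L; x_c ≈ 60.9 km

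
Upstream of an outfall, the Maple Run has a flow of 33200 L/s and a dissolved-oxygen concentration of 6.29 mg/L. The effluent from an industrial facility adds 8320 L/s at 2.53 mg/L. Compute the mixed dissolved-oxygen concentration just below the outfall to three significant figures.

Flow-weighted mixing: C = (Q_r C_r + Q_w C_w)/(Q_r + Q_w)
= (33200×6.29 + 8320×2.53)/(33200 + 8320) = 229900/41520 = 5.537 mg/L.

5.54 mg/L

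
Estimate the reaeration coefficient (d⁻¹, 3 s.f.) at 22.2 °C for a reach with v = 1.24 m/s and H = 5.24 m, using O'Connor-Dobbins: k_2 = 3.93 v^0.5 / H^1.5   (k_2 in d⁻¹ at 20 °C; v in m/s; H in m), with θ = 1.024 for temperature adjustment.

k_2 ≈ 0.384 d⁻¹

k_2(20) = 3.93 × 1.24^0.5 / 5.24^1.5 = 3.93 × 1.114 / 11.99 = 0.3648 d⁻¹.
k_2(22.2) = 0.3648 × 1.024^(22.2−20) = 0.3648 × 1.054 = 0.3844 d⁻¹.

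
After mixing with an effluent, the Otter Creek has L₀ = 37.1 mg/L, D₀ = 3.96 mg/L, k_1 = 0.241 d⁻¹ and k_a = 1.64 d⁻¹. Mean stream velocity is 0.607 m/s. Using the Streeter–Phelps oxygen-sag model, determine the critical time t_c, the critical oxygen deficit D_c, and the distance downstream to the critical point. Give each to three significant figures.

t_c = [1/(k_a−k_1)] ln[(k_a/k_1)(1 − D₀(k_a−k_1)/(k_1 L₀))]
= [1/(1.64−0.241)] ln[(1.64/0.241)(1 − 3.96×1.399/(0.241×37.1))]
= (1/1.399) ln[6.805 × 0.3804] = 0.7148 × ln(2.589) = 0.7148 × 0.9511 = 0.6798 d.
L(t_c) = L₀ e^(−k_1 t_c) = 37.1 × 0.8489 = 31.49 mg/L, and at the critical point k_a D_c = k_1 L, so D_c = (0.241/1.64) × 31.49 = 4.628 mg/L.
x_c = v t_c = 0.607 m/s × 0.6798 d × 86400 s/d = 35650 m ≈ 35.7 km.

t_c ≈ 0.680 d; D_c ≈ 4.63 mg/L; x_c ≈ 35.7 km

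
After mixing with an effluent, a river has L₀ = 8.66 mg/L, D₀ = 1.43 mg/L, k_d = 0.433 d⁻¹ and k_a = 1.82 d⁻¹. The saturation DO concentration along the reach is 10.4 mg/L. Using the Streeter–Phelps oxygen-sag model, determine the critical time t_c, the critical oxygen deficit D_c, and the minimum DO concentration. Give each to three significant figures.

With k_a/k_d = 4.203 and 1 − D₀(k_a−k_d)/(k_d L₀) = 0.4711,
t_c = ln(4.203 × 0.4711) / (1.82 − 0.433) = ln(1.980) / 1.387 = 0.6831/1.387 = 0.4925 d.
L(t_c) = L₀ e^(−k_d t_c) = 8.66 × 0.8080 = 6.997 mg/L, and at the critical point k_a D_c = k_d L, so D_c = (0.433/1.82) × 6.997 = 1.665 mg/L.
Minimum DO = C_s − D_c = 10.4 − 1.665 = 8.735 mg/L.

t_c ≈ 0.492 d; D_c ≈ 1.66 mg/L; min DO ≈ 8.74 mg/L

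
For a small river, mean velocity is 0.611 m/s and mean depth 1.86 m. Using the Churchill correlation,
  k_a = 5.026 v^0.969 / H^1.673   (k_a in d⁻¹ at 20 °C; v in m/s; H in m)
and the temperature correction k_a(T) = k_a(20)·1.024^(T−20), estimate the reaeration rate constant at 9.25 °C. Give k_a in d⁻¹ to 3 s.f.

k_a ≈ 0.856 d⁻¹

k_a(20) = 5.026 × 0.611^0.969 / 1.86^1.673 = 5.026 × 0.6204 / 2.824 = 1.104 d⁻¹.
k_a(9.25) = 1.104 × 1.024^(9.25−20) = 1.104 × 0.7750 = 0.8556 d⁻¹.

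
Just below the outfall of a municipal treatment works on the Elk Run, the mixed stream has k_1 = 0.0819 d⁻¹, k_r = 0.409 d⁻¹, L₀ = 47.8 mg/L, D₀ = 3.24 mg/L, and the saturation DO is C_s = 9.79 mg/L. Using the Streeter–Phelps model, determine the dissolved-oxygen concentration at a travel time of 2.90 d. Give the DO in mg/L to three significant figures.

k_1 L₀/(k_r−k_1) = 0.0819×47.8/(0.409−0.0819) = 3.915/0.3271 = 11.97 mg/L.
e^(−k_1 t) = e^(−0.0819×2.900) = 0.7886; e^(−k_r t) = e^(−0.409×2.900) = 0.3054.
D = 11.97 × (0.7886 − 0.3054) + 3.24 × 0.3054 = 5.783 + 0.9895 = 6.772 mg/L.
DO = C_s − D = 9.79 − 6.772 = 3.018 mg/L.

DO ≈ 3.02 mg/L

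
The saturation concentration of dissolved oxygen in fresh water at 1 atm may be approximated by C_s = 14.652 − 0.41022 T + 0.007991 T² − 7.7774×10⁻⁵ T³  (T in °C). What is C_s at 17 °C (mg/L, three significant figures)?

C_s = 14.652 − 0.41022×17 + 0.007991×17² − 7.7774×10⁻⁵×17³ = 9.606 mg/L.

C_s ≈ 9.61 mg/L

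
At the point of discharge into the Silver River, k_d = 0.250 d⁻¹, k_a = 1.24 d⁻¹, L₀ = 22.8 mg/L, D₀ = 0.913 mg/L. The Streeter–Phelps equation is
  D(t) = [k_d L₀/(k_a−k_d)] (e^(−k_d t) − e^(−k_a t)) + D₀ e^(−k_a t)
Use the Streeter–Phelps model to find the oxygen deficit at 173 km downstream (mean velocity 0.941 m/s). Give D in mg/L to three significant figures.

D ≈ 3.04 mg/L

Travel time t = x/v = 173 km / (0.941 m/s) = 173000 m / 0.941 m/s = 183800 s = 2.128 d.
k_d L₀/(k_a−k_d) = 0.250×22.8/(1.24−0.250) = 5.700/0.9900 = 5.758 mg/L.
e^(−k_d t) = e^(−0.250×2.128) = 0.5874; e^(−k_a t) = e^(−1.24×2.128) = 0.07147.
D = 5.758 × (0.5874 − 0.07147) + 0.913 × 0.07147 = 2.971 + 0.06525 = 3.036 mg/L.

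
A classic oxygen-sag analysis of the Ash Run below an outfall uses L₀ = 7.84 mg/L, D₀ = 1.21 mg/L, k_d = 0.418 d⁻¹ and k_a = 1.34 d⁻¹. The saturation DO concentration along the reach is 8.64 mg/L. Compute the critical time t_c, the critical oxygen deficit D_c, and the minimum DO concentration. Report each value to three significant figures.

t_c ≈ 0.812 d; D_c ≈ 1.74 mg/L; min DO ≈ 6.90 mg/L

At the critical point dD/dt = 0, so k_d L₀ e^(−k_d t) = k_a D. Substituting D(t) from the Streeter–Phelps equation and solving for t gives
t_c = ln[(k_a/k_d)(1 − D₀(k_a−k_d)/(k_d L₀))] / (k_a−k_d).
Here k_a−k_d = 0.9220 d⁻¹ and 1 − D₀(k_a−k_d)/(k_d L₀) = 1 − 1.21×0.9220/(0.418×7.84) = 0.6596, so
t_c = ln(3.206 × 0.6596) / 0.9220 = 0.7488 / 0.9220 = 0.8121 d.
D_c = (k_d/k_a) L₀ e^(−k_d t_c) = (0.418/1.34) × 7.84 × e^(−0.418×0.8121) = 0.3119 × 7.84 × 0.7121 = 1.742 mg/L.
Minimum DO = C_s − D_c = 8.64 − 1.742 = 6.898 mg/L.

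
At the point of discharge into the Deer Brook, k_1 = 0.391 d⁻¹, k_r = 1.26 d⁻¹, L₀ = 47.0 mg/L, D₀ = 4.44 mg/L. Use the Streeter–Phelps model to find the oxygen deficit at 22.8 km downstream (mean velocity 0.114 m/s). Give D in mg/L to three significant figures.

D ≈ 7.65 mg/L

Travel time t = x/v = 22.8 km / (0.114 m/s) = 22800 m / 0.114 m/s = 200000 s = 2.315 d.
k_1 L₀/(k_r−k_1) = 0.391×47.0/(1.26−0.391) = 18.38/0.8690 = 21.15 mg/L.
e^(−k_1 t) = e^(−0.391×2.315) = 0.4045; e^(−k_r t) = e^(−1.26×2.315) = 0.05411.
D = 21.15 × (0.4045 − 0.05411) + 4.44 × 0.05411 = 7.410 + 0.2403 = 7.650 mg/L.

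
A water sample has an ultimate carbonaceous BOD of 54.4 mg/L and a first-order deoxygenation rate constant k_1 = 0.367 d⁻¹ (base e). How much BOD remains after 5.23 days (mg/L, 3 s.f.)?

L ≈ 7.98 mg/L

L_t = L₀ e^(−k_1 t) = 54.4 × e^(−0.367×5.23) = 54.4 × 0.1467 = 7.980 mg/L.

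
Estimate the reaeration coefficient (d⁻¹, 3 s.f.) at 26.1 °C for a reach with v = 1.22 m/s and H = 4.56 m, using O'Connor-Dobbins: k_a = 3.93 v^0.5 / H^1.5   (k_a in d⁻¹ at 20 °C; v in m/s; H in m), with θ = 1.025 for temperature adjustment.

k_a ≈ 0.518 d⁻¹

k_a(20) = 3.93 × 1.22^0.5 / 4.56^1.5 = 3.93 × 1.105 / 9.737 = 0.4458 d⁻¹.
k_a(26.1) = 0.4458 × 1.025^(26.1−20) = 0.4458 × 1.163 = 0.5183 d⁻¹.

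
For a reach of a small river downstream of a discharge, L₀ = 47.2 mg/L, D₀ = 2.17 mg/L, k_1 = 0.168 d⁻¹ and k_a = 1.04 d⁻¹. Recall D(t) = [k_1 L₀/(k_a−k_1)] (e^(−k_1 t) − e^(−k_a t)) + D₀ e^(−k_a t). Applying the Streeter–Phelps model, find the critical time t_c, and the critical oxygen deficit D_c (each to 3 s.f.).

t_c ≈ 1.78 d; D_c ≈ 5.66 mg/L

With k_a/k_1 = 6.190 and 1 − D₀(k_a−k_1)/(k_1 L₀) = 0.7614,
t_c = ln(6.190 × 0.7614) / (1.04 − 0.168) = ln(4.713) / 0.8720 = 1.550/0.8720 = 1.778 d.
D_c = (k_1/k_a) L₀ e^(−k_1 t_c) = (0.168/1.04) × 47.2 × e^(−0.168×1.778) = 0.1615 × 47.2 × 0.7418 = 5.656 mg/L.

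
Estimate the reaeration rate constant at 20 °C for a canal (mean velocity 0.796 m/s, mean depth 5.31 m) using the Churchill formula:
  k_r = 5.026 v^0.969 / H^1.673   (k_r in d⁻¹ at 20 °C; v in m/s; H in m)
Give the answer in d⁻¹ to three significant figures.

k_r ≈ 0.247 d⁻¹

k_r = 5.026 × 0.796^0.969 / 5.31^1.673 = 5.026 × 0.8016 / 16.33 = 0.2467 d⁻¹.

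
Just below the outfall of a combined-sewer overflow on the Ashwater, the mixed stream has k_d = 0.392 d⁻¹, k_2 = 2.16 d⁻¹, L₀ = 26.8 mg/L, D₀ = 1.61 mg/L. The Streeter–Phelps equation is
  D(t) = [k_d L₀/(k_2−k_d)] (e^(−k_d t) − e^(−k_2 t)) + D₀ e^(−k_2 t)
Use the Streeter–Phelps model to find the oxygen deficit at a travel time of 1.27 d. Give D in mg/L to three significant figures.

k_d L₀/(k_2−k_d) = 0.392×26.8/(2.16−0.392) = 10.51/1.768 = 5.942 mg/L.
e^(−k_d t) = e^(−0.392×1.270) = 0.6078; e^(−k_2 t) = e^(−2.16×1.270) = 0.06436.
D = 5.942 × (0.6078 − 0.06436) + 1.61 × 0.06436 = 3.229 + 0.1036 = 3.333 mg/L.

D ≈ 3.33 mg/L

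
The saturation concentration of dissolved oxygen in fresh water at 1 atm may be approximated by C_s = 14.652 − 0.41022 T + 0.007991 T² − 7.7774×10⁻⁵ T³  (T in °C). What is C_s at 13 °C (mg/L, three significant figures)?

C_s = 14.652 − 0.41022×13 + 0.007991×13² − 7.7774×10⁻⁵×13³ = 10.50 mg/L.

C_s ≈ 10.5 mg/L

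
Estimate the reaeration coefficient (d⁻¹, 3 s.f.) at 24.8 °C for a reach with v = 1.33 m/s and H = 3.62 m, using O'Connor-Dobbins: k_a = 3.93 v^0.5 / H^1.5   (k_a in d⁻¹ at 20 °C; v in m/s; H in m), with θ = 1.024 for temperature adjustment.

k_a(20) = 3.93 × 1.33^0.5 / 3.62^1.5 = 3.93 × 1.153 / 6.888 = 0.6580 d⁻¹.
k_a(24.8) = 0.6580 × 1.024^(24.8−20) = 0.6580 × 1.121 = 0.7374 d⁻¹.

k_a ≈ 0.737 d⁻¹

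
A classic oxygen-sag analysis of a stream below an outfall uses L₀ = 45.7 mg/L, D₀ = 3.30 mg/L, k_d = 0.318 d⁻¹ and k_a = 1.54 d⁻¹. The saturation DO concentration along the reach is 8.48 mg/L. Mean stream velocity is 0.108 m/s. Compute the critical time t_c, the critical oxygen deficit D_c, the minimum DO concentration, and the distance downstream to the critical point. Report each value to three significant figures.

t_c ≈ 1.02 d; D_c ≈ 6.81 mg/L; min DO ≈ 1.67 mg/L; x_c ≈ 9.56 km

With k_a/k_d = 4.843 and 1 − D₀(k_a−k_d)/(k_d L₀) = 0.7225,
t_c = ln(4.843 × 0.7225) / (1.54 − 0.318) = ln(3.499) / 1.222 = 1.252/1.222 = 1.025 d.
L(t_c) = L₀ e^(−k_d t_c) = 45.7 × 0.7219 = 32.99 mg/L, and at the critical point k_a D_c = k_d L, so D_c = (0.318/1.54) × 32.99 = 6.812 mg/L.
Minimum DO = C_s − D_c = 8.48 − 6.812 = 1.668 mg/L.
x_c = v t_c = 0.108 m/s × 1.025 d × 86400 s/d = 9564 m ≈ 9.56 km.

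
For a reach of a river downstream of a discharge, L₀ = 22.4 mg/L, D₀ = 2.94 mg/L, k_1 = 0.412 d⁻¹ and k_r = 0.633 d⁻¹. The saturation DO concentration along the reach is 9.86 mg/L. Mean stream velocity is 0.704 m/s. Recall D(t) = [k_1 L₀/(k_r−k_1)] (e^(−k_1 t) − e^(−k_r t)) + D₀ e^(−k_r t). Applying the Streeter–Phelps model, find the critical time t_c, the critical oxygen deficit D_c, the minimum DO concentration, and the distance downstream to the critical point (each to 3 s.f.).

At the critical point dD/dt = 0, so k_1 L₀ e^(−k_1 t) = k_r D. Substituting D(t) from the Streeter–Phelps equation and solving for t gives
t_c = ln[(k_r/k_1)(1 − D₀(k_r−k_1)/(k_1 L₀))] / (k_r−k_1).
Here k_r−k_1 = 0.2210 d⁻¹ and 1 − D₀(k_r−k_1)/(k_1 L₀) = 1 − 2.94×0.2210/(0.412×22.4) = 0.9296, so
t_c = ln(1.536 × 0.9296) / 0.2210 = 0.3564 / 0.2210 = 1.613 d.
D_c = (k_1/k_r) L₀ e^(−k_1 t_c) = (0.412/0.633) × 22.4 × e^(−0.412×1.613) = 0.6509 × 22.4 × 0.5145 = 7.502 mg/L.
Minimum DO = C_s − D_c = 9.86 − 7.502 = 2.358 mg/L.
x_c = v t_c = 0.704 m/s × 1.613 d × 86400 s/d = 98100 m ≈ 98.1 km.

t_c ≈ 1.61 d; D_c ≈ 7.50 mg/L; min DO ≈ 2.36 mg/L; x_c ≈ 98.1 km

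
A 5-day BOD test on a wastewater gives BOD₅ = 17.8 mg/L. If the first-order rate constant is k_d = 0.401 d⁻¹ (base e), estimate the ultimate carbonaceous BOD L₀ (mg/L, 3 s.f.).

BOD₅ = L₀(1 − e^(−5k_d)) ⇒ L₀ = BOD₅ / (1 − e^(−5×0.401))
= 17.8 / (1 − 0.1347) = 17.8 / 0.8653 = 20.57 mg/L.

L₀ ≈ 20.6 mg/L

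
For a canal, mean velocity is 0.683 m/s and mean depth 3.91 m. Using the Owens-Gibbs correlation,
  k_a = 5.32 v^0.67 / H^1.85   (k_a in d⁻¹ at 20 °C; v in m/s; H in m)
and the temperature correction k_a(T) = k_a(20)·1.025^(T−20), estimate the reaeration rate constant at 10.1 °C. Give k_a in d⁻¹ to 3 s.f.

k_a ≈ 0.259 d⁻¹

k_a(20) = 5.32 × 0.683^0.67 / 3.91^1.85 = 5.32 × 0.7746 / 12.46 = 0.3307 d⁻¹.
k_a(10.1) = 0.3307 × 1.025^(10.1−20) = 0.3307 × 0.7831 = 0.2590 d⁻¹.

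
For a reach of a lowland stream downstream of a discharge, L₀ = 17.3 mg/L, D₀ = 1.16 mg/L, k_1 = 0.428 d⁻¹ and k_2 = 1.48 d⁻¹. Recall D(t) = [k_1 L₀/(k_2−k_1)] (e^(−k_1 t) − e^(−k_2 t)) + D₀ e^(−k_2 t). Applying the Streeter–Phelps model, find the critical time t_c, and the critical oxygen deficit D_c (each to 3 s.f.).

At the critical point dD/dt = 0, so k_1 L₀ e^(−k_1 t) = k_2 D. Substituting D(t) from the Streeter–Phelps equation and solving for t gives
t_c = ln[(k_2/k_1)(1 − D₀(k_2−k_1)/(k_1 L₀))] / (k_2−k_1).
Here k_2−k_1 = 1.052 d⁻¹ and 1 − D₀(k_2−k_1)/(k_1 L₀) = 1 − 1.16×1.052/(0.428×17.3) = 0.8352, so
t_c = ln(3.458 × 0.8352) / 1.052 = 1.061 / 1.052 = 1.008 d.
D_c = (k_1/k_2) L₀ e^(−k_1 t_c) = (0.428/1.48) × 17.3 × e^(−0.428×1.008) = 0.2892 × 17.3 × 0.6495 = 3.250 mg/L.

t_c ≈ 1.01 d; D_c ≈ 3.25 mg/L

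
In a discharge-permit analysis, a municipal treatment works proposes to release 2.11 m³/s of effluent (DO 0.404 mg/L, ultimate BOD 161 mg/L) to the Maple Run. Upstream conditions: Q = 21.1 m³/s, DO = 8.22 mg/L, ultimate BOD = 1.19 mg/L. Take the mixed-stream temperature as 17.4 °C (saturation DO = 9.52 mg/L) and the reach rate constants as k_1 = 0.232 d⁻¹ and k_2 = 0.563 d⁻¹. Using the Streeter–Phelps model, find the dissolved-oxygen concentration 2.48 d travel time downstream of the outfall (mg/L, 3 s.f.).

DO ≈ 5.55 mg/L

Mixed DO = (21.1×8.22 + 2.11×0.404)/(21.1+2.11) = 174.3/23.21 = 7.509 mg/L.
Mixed L₀ = (21.1×1.19 + 2.11×161)/(23.21) = 364.8/23.21 = 15.72 mg/L.
Initial deficit D₀ = C_s − DO₀ = 9.52 − 7.509 = 2.011 mg/L.
D(2.48) = [0.232×15.72/(0.563−0.232)](e^(−0.232×2.48) − e^(−0.563×2.48)) + 2.011 e^(−0.563×2.48)
= 11.02 × (0.5625 − 0.2475) + 2.011 × 0.2475 = 3.968 mg/L.
DO = 9.52 − 3.968 = 5.552 mg/L.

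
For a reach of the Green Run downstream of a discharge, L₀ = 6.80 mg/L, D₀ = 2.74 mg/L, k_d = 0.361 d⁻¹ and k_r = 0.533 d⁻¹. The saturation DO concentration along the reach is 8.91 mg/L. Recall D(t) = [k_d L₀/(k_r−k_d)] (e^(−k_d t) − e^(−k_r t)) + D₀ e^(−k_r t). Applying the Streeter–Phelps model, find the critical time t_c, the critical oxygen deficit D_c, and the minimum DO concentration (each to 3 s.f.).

t_c = [1/(k_r−k_d)] ln[(k_r/k_d)(1 − D₀(k_r−k_d)/(k_d L₀))]
= [1/(0.533−0.361)] ln[(0.533/0.361)(1 − 2.74×0.1720/(0.361×6.80))]
= (1/0.1720) ln[1.476 × 0.8080] = 5.814 × ln(1.193) = 5.814 × 0.1765 = 1.026 d.
D_c = (k_d/k_r) L₀ e^(−k_d t_c) = (0.361/0.533) × 6.80 × e^(−0.361×1.026) = 0.6773 × 6.80 × 0.6905 = 3.180 mg/L.
Minimum DO = C_s − D_c = 8.91 − 3.180 = 5.730 mg/L.

t_c ≈ 1.03 d; D_c ≈ 3.18 mg/L; min DO ≈ 5.73 mg/L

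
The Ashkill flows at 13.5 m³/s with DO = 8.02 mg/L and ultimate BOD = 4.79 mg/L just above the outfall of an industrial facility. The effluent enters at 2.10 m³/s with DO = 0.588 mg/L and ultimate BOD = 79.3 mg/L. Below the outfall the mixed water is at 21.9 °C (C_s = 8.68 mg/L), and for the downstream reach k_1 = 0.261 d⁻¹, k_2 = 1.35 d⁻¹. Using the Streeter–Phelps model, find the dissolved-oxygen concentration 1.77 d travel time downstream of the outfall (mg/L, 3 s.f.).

DO ≈ 6.62 mg/L

Mixed DO = (13.5×8.02 + 2.10×0.588)/(13.5+2.10) = 109.5/15.60 = 7.020 mg/L.
Mixed L₀ = (13.5×4.79 + 2.10×79.3)/(15.60) = 231.2/15.60 = 14.82 mg/L.
Initial deficit D₀ = C_s − DO₀ = 8.68 − 7.020 = 1.660 mg/L.
D(1.77) = [0.261×14.82/(1.35−0.261)](e^(−0.261×1.77) − e^(−1.35×1.77)) + 1.660 e^(−1.35×1.77)
= 3.552 × (0.6300 − 0.09168) + 1.660 × 0.09168 = 2.064 mg/L.
DO = 8.68 − 2.064 = 6.616 mg/L.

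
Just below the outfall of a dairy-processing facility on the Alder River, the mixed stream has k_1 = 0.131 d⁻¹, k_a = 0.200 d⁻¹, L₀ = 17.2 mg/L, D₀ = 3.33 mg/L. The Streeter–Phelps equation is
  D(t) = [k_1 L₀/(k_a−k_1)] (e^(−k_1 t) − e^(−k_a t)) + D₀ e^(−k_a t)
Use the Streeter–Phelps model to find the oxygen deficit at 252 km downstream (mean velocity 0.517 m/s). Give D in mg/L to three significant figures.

Travel time t = x/v = 252 km / (0.517 m/s) = 252000 m / 0.517 m/s = 487400 s = 5.642 d.
k_1 L₀/(k_a−k_1) = 0.131×17.2/(0.200−0.131) = 2.253/0.06900 = 32.66 mg/L.
e^(−k_1 t) = e^(−0.131×5.642) = 0.4776; e^(−k_a t) = e^(−0.200×5.642) = 0.3236.
D = 32.66 × (0.4776 − 0.3236) + 3.33 × 0.3236 = 5.029 + 1.078 = 6.106 mg/L.

D ≈ 6.11 mg/L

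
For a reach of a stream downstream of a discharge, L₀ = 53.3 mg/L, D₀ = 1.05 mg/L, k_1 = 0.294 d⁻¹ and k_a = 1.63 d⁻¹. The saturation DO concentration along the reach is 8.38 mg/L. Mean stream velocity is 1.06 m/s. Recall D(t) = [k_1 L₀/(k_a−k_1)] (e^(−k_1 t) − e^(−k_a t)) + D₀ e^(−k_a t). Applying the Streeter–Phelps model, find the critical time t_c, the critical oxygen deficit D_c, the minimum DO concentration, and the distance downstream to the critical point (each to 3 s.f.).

t_c = [1/(k_a−k_1)] ln[(k_a/k_1)(1 − D₀(k_a−k_1)/(k_1 L₀))]
= [1/(1.63−0.294)] ln[(1.63/0.294)(1 − 1.05×1.336/(0.294×53.3))]
= (1/1.336) ln[5.544 × 0.9105] = 0.7485 × ln(5.048) = 0.7485 × 1.619 = 1.212 d.
L(t_c) = L₀ e^(−k_1 t_c) = 53.3 × 0.7003 = 37.33 mg/L, and at the critical point k_a D_c = k_1 L, so D_c = (0.294/1.63) × 37.33 = 6.732 mg/L.
Minimum DO = C_s − D_c = 8.38 − 6.732 = 1.648 mg/L.
x_c = v t_c = 1.06 m/s × 1.212 d × 86400 s/d = 111000 m ≈ 111 km.

t_c ≈ 1.21 d; D_c ≈ 6.73 mg/L; min DO ≈ 1.65 mg/L; x_c ≈ 111 km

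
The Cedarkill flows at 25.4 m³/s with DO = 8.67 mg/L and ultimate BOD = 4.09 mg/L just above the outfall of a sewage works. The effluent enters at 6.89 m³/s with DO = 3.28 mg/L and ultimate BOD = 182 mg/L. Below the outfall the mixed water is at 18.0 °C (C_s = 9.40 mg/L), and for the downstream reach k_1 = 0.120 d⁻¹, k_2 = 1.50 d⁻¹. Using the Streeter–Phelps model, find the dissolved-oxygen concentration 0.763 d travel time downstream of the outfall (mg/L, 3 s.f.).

DO ≈ 6.63 mg/L

Mixed DO = (25.4×8.67 + 6.89×3.28)/(25.4+6.89) = 242.8/32.29 = 7.520 mg/L.
Mixed L₀ = (25.4×4.09 + 6.89×182)/(32.29) = 1358/32.29 = 42.05 mg/L.
Initial deficit D₀ = C_s − DO₀ = 9.40 − 7.520 = 1.880 mg/L.
D(0.763) = [0.120×42.05/(1.50−0.120)](e^(−0.120×0.763) − e^(−1.50×0.763)) + 1.880 e^(−1.50×0.763)
= 3.657 × (0.9125 − 0.3184) + 1.880 × 0.3184 = 2.771 mg/L.
DO = 9.40 − 2.771 = 6.629 mg/L.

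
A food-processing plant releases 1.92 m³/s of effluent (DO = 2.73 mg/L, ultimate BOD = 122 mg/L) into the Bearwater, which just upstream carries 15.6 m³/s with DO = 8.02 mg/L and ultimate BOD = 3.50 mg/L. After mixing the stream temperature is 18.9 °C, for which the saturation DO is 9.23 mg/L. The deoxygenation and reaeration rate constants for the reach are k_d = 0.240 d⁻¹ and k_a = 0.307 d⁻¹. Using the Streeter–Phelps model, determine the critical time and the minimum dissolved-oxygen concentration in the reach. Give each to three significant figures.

Mixed DO = (15.6×8.02 + 1.92×2.73)/(15.6+1.92) = 130.4/17.52 = 7.440 mg/L.
Mixed L₀ = (15.6×3.50 + 1.92×122)/(17.52) = 288.8/17.52 = 16.49 mg/L.
Initial deficit D₀ = C_s − DO₀ = 9.23 − 7.440 = 1.790 mg/L.
t_c = (1/0.06700) ln[(0.307/0.240)(1 − 1.790×0.06700/(0.240×16.49))] = 14.93 × ln(1.240) = 3.215 d.
D_c = (0.240/0.307) × 16.49 × e^(−0.240×3.215) = 0.7818 × 16.49 × 0.4622 = 5.957 mg/L.
Minimum DO = 9.23 − 5.957 = 3.273 mg/L.

t_c ≈ 3.22 d; minimum DO ≈ 3.27 mg/L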